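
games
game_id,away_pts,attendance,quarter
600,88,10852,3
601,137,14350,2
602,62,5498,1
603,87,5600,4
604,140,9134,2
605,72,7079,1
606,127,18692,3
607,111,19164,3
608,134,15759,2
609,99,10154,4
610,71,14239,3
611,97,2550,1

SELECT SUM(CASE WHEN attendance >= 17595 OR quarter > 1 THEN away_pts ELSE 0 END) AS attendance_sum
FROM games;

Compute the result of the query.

game_id=600: ✓ → 88
game_id=601: ✓ → 137
game_id=602: ✗
game_id=603: ✓ → 87
game_id=604: ✓ → 140
game_id=605: ✗
game_id=606: ✓ → 127
game_id=607: ✓ → 111
game_id=608: ✓ → 134
game_id=609: ✓ → 99
game_id=610: ✓ → 71
game_id=611: ✗
attendance_sum = 88 + 137 + 87 + 140 + 127 + 111 + 134 + 99 + 71 = 994

994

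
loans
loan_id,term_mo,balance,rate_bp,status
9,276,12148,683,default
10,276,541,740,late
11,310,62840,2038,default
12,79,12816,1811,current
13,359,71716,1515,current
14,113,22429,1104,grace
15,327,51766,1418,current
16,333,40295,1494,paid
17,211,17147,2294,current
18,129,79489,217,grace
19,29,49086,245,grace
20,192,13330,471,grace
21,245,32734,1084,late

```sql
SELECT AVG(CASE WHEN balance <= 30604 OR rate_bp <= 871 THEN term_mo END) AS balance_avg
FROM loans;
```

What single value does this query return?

163.125

loan_id=9: ✓ → 276
loan_id=10: ✓ → 276
loan_id=11: ✗
loan_id=12: ✓ → 79
loan_id=13: ✗
loan_id=14: ✓ → 113
loan_id=15: ✗
loan_id=16: ✗
loan_id=17: ✓ → 211
loan_id=18: ✓ → 129
loan_id=19: ✓ → 29
loan_id=20: ✓ → 192
loan_id=21: ✗
balance_avg = (276 + 276 + 79 + 113 + 211 + 129 + 29 + 192) / 8 = 163.125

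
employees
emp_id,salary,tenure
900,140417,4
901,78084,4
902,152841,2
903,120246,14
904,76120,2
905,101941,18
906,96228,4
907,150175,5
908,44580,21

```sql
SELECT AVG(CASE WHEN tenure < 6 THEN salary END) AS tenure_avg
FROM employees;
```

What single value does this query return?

emp_id=900: ✓ → 140417
emp_id=901: ✓ → 78084
emp_id=902: ✓ → 152841
emp_id=903: ✗
emp_id=904: ✓ → 76120
emp_id=905: ✗
emp_id=906: ✓ → 96228
emp_id=907: ✓ → 150175
emp_id=908: ✗
tenure_avg = (140417 + 78084 + 152841 + 76120 + 96228 + 150175) / 6 = 115644.1666666667

115644.1666666667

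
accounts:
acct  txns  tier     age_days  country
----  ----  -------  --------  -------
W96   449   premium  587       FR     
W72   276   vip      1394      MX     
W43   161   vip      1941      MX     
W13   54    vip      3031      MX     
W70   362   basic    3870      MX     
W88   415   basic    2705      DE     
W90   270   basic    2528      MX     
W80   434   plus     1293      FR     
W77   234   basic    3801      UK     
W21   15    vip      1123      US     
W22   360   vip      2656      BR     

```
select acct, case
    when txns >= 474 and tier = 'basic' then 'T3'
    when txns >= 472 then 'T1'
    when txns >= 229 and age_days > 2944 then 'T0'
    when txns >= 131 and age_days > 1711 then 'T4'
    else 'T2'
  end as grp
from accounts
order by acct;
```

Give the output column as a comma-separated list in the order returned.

T2, T2, T4, T4, T0, T2, T0, T2, T4, T4, T2

acct=W13: ELSE → T2
acct=W21: ELSE → T2
acct=W22: txns >= 131 and age_days > 1711 → T4
acct=W43: txns >= 131 and age_days > 1711 → T4
acct=W70: txns >= 229 and age_days > 2944 → T0
acct=W72: ELSE → T2
acct=W77: txns >= 229 and age_days > 2944 → T0
acct=W80: ELSE → T2
acct=W88: txns >= 131 and age_days > 1711 → T4
acct=W90: txns >= 131 and age_days > 1711 → T4
acct=W96: ELSE → T2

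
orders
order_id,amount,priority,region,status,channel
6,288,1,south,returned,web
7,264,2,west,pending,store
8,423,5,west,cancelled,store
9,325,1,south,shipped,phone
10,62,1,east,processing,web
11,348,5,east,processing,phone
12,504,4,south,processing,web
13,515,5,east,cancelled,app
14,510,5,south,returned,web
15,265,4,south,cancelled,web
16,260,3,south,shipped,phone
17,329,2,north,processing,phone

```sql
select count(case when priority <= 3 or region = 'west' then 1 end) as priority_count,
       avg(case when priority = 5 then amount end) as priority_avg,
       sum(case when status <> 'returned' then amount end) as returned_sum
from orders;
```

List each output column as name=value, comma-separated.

priority_count=7, priority_avg=449, returned_sum=3295

[priority_count: priority <= 3 or region = 'west']
order_id=6: ✓ → 1
order_id=7: ✓ → 1
order_id=8: ✓ → 1
order_id=9: ✓ → 1
order_id=10: ✓ → 1
order_id=11: ✗
order_id=12: ✗
order_id=13: ✗
order_id=14: ✗
order_id=15: ✗
order_id=16: ✓ → 1
order_id=17: ✓ → 1
priority_count = COUNT(1, 1, 1, 1, 1, 1, 1) = 7
—
[priority_avg: priority = 5]
order_id=6: ✗
order_id=7: ✗
order_id=8: ✓ → 423
order_id=9: ✗
order_id=10: ✗
order_id=11: ✓ → 348
order_id=12: ✗
order_id=13: ✓ → 515
order_id=14: ✓ → 510
order_id=15: ✗
order_id=16: ✗
order_id=17: ✗
priority_avg = (423 + 348 + 515 + 510) / 4 = 449
—
[returned_sum: status <> 'returned']
order_id=6: ✗
order_id=7: ✓ → 264
order_id=8: ✓ → 423
order_id=9: ✓ → 325
order_id=10: ✓ → 62
order_id=11: ✓ → 348
order_id=12: ✓ → 504
order_id=13: ✓ → 515
order_id=14: ✗
order_id=15: ✓ → 265
order_id=16: ✓ → 260
order_id=17: ✓ → 329
returned_sum = 264 + 423 + 325 + 62 + 348 + 504 + 515 + 265 + 260 + 329 = 3295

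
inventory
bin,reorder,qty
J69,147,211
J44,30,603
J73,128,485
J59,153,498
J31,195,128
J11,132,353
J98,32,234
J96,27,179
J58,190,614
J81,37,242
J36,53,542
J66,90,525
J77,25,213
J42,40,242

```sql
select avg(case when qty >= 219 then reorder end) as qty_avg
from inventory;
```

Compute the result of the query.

88.5

bin=J69: ✗
bin=J44: ✓ → 30
bin=J73: ✓ → 128
bin=J59: ✓ → 153
bin=J31: ✗
bin=J11: ✓ → 132
bin=J98: ✓ → 32
bin=J96: ✗
bin=J58: ✓ → 190
bin=J81: ✓ → 37
bin=J36: ✓ → 53
bin=J66: ✓ → 90
bin=J77: ✗
bin=J42: ✓ → 40
qty_avg = (30 + 128 + 153 + 132 + 32 + 190 + 37 + 53 + 90 + 40) / 10 = 88.5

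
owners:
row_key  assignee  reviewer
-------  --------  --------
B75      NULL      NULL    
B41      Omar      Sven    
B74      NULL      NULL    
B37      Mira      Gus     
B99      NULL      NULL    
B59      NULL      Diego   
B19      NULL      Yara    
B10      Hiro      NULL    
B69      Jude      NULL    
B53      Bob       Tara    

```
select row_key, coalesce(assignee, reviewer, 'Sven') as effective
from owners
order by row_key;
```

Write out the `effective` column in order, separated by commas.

row_key=B10: assignee=Hiro → Hiro
row_key=B19: assignee=NULL, reviewer=Yara → Yara
row_key=B37: assignee=Mira → Mira
row_key=B41: assignee=Omar → Omar
row_key=B53: assignee=Bob → Bob
row_key=B59: assignee=NULL, reviewer=Diego → Diego
row_key=B69: assignee=Jude → Jude
row_key=B74: assignee=NULL, reviewer=NULL, → literal Sven → Sven
row_key=B75: assignee=NULL, reviewer=NULL, → literal Sven → Sven
row_key=B99: assignee=NULL, reviewer=NULL, → literal Sven → Sven

Hiro, Yara, Mira, Omar, Bob, Diego, Jude, Sven, Sven, Sven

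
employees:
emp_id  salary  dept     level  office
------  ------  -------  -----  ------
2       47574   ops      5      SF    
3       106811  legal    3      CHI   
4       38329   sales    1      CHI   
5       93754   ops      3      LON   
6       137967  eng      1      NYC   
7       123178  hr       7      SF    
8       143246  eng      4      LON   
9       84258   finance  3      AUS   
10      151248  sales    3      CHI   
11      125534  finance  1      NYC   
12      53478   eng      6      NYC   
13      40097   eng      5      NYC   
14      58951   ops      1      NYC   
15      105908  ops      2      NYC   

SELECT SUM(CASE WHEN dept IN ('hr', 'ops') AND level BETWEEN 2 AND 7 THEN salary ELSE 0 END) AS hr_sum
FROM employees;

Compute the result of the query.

370414

emp_id=2: ✓ → 47574
emp_id=3: ✗
emp_id=4: ✗
emp_id=5: ✓ → 93754
emp_id=6: ✗
emp_id=7: ✓ → 123178
emp_id=8: ✗
emp_id=9: ✗
emp_id=10: ✗
emp_id=11: ✗
emp_id=12: ✗
emp_id=13: ✗
emp_id=14: ✗
emp_id=15: ✓ → 105908
hr_sum = 47574 + 93754 + 123178 + 105908 = 370414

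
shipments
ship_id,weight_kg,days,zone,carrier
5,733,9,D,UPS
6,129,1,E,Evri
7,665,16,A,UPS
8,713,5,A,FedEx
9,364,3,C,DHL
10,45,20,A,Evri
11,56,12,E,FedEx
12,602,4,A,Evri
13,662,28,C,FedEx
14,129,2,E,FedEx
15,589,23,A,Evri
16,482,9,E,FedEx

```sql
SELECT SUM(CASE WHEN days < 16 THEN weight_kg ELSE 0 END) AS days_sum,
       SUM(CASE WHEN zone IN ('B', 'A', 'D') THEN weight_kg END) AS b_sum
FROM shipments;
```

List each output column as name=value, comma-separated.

days_sum=3208, b_sum=3347

[days_sum: days < 16]
ship_id=5: ✓ → 733
ship_id=6: ✓ → 129
ship_id=7: ✗
ship_id=8: ✓ → 713
ship_id=9: ✓ → 364
ship_id=10: ✗
ship_id=11: ✓ → 56
ship_id=12: ✓ → 602
ship_id=13: ✗
ship_id=14: ✓ → 129
ship_id=15: ✗
ship_id=16: ✓ → 482
days_sum = 733 + 129 + 713 + 364 + 56 + 602 + 129 + 482 = 3208
—
[b_sum: zone IN ('B', 'A', 'D')]
ship_id=5: ✓ → 733
ship_id=6: ✗
ship_id=7: ✓ → 665
ship_id=8: ✓ → 713
ship_id=9: ✗
ship_id=10: ✓ → 45
ship_id=11: ✗
ship_id=12: ✓ → 602
ship_id=13: ✗
ship_id=14: ✗
ship_id=15: ✓ → 589
ship_id=16: ✗
b_sum = 733 + 665 + 713 + 45 + 602 + 589 = 3347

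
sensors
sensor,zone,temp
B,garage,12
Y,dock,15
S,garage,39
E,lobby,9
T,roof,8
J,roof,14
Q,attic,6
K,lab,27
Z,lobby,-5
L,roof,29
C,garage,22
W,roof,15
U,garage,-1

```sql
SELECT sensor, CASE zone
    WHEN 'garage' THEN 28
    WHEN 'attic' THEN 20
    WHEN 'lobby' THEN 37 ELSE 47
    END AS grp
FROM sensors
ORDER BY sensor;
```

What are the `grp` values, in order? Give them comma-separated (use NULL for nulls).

28, 28, 37, 47, 47, 47, 20, 28, 47, 28, 47, 47, 37

sensor=B: zone='garage' → 28
sensor=C: zone='garage' → 28
sensor=E: zone='lobby' → 37
sensor=J: ELSE → 47
sensor=K: ELSE → 47
sensor=L: ELSE → 47
sensor=Q: zone='attic' → 20
sensor=S: zone='garage' → 28
sensor=T: ELSE → 47
sensor=U: zone='garage' → 28
sensor=W: ELSE → 47
sensor=Y: ELSE → 47
sensor=Z: zone='lobby' → 37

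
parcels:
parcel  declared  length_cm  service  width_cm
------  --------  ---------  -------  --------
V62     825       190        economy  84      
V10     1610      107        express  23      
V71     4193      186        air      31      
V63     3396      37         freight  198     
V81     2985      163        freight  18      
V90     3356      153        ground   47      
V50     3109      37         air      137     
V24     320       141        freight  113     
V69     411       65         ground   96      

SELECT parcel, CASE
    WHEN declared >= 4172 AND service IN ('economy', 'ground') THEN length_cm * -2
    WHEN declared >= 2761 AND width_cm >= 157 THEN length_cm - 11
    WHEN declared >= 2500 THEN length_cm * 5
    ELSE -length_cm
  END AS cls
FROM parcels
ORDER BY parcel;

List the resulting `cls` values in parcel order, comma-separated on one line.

parcel=V10: ELSE → -107
parcel=V24: ELSE → -141
parcel=V50: declared >= 2500 → 185
parcel=V62: ELSE → -190
parcel=V63: declared >= 2761 AND width_cm >= 157 → 26
parcel=V69: ELSE → -65
parcel=V71: declared >= 2500 → 930
parcel=V81: declared >= 2500 → 815
parcel=V90: declared >= 2500 → 765

-107, -141, 185, -190, 26, -65, 930, 815, 765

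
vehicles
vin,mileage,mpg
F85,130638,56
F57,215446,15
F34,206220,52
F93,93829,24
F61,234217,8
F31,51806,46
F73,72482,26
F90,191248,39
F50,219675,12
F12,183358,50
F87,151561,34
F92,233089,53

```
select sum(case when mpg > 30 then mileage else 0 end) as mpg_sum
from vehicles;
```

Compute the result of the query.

vin=F85: ✓ → 130638
vin=F57: ✗
vin=F34: ✓ → 206220
vin=F93: ✗
vin=F61: ✗
vin=F31: ✓ → 51806
vin=F73: ✗
vin=F90: ✓ → 191248
vin=F50: ✗
vin=F12: ✓ → 183358
vin=F87: ✓ → 151561
vin=F92: ✓ → 233089
mpg_sum = 130638 + 206220 + 51806 + 191248 + 183358 + 151561 + 233089 = 1147920

1147920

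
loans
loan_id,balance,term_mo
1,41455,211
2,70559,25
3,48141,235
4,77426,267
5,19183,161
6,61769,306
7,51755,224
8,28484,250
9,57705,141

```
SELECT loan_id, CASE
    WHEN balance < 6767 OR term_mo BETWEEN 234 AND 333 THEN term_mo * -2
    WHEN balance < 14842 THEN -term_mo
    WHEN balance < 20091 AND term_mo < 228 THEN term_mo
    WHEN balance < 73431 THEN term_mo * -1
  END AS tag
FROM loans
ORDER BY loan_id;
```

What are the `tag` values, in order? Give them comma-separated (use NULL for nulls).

-211, -25, -470, -534, 161, -612, -224, -500, -141

loan_id=1: balance < 73431 → -211
loan_id=2: balance < 73431 → -25
loan_id=3: balance < 6767 OR term_mo BETWEEN 234 AND 333 → -470
loan_id=4: balance < 6767 OR term_mo BETWEEN 234 AND 333 → -534
loan_id=5: balance < 20091 AND term_mo < 228 → 161
loan_id=6: balance < 6767 OR term_mo BETWEEN 234 AND 333 → -612
loan_id=7: balance < 73431 → -224
loan_id=8: balance < 6767 OR term_mo BETWEEN 234 AND 333 → -500
loan_id=9: balance < 73431 → -141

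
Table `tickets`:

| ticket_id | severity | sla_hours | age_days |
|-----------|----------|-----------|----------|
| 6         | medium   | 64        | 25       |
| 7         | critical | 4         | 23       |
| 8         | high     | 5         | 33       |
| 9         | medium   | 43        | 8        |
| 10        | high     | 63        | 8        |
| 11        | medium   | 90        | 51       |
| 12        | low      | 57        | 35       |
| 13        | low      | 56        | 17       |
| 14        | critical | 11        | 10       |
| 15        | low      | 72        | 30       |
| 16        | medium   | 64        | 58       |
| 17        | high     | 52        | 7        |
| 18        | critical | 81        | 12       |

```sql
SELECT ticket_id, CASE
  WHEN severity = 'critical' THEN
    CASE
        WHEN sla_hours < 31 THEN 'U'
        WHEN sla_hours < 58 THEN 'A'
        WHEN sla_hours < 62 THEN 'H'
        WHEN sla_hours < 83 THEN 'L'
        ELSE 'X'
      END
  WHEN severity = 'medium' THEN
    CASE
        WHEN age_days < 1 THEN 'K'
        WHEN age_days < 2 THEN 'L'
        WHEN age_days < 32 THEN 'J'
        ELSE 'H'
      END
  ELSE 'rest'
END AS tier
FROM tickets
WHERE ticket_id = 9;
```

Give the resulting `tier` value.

J

ticket_id = 9: severity=medium, sla_hours=43, age_days=8.
severity='medium' → inner[age_days < 32] → J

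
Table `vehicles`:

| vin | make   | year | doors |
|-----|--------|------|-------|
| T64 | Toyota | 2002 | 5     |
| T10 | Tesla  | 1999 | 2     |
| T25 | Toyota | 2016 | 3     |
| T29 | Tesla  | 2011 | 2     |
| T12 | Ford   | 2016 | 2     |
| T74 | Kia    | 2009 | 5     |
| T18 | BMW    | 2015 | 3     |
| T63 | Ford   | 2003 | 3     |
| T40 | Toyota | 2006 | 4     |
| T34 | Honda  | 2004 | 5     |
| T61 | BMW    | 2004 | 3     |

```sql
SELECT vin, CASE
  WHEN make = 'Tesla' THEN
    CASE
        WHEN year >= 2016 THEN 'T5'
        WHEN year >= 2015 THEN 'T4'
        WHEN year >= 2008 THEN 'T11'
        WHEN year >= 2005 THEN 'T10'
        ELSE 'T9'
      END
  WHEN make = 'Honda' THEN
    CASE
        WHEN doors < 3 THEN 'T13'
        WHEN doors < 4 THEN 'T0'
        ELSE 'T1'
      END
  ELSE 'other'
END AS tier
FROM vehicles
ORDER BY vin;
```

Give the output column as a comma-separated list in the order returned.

vin=T10: make='Tesla' → inner[ELSE] → T9
vin=T12: make='Ford' → outer ELSE → other
vin=T18: make='BMW' → outer ELSE → other
vin=T25: make='Toyota' → outer ELSE → other
vin=T29: make='Tesla' → inner[year >= 2008] → T11
vin=T34: make='Honda' → inner[ELSE] → T1
vin=T40: make='Toyota' → outer ELSE → other
vin=T61: make='BMW' → outer ELSE → other
vin=T63: make='Ford' → outer ELSE → other
vin=T64: make='Toyota' → outer ELSE → other
vin=T74: make='Kia' → outer ELSE → other

T9, other, other, other, T11, T1, other, other, other, other, other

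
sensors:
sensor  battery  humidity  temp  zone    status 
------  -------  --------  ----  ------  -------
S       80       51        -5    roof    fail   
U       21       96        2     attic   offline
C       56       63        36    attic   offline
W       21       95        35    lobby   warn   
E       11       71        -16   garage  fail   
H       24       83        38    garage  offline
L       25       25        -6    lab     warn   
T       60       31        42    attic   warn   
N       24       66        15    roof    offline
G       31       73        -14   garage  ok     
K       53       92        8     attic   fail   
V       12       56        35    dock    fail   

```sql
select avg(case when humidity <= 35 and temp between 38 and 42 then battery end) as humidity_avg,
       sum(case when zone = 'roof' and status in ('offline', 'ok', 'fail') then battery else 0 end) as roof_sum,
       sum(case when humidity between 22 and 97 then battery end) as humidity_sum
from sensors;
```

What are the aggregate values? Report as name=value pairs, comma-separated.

[humidity_avg: humidity <= 35 and temp between 38 and 42]
sensor=S: ✗
sensor=U: ✗
sensor=C: ✗
sensor=W: ✗
sensor=E: ✗
sensor=H: ✗
sensor=L: ✗
sensor=T: ✓ → 60
sensor=N: ✗
sensor=G: ✗
sensor=K: ✗
sensor=V: ✗
humidity_avg = 60
—
[roof_sum: zone = 'roof' and status in ('offline', 'ok', 'fail')]
sensor=S: ✓ → 80
sensor=U: ✗
sensor=C: ✗
sensor=W: ✗
sensor=E: ✗
sensor=H: ✗
sensor=L: ✗
sensor=T: ✗
sensor=N: ✓ → 24
sensor=G: ✗
sensor=K: ✗
sensor=V: ✗
roof_sum = 80 + 24 = 104
—
[humidity_sum: humidity between 22 and 97]
sensor=S: ✓ → 80
sensor=U: ✓ → 21
sensor=C: ✓ → 56
sensor=W: ✓ → 21
sensor=E: ✓ → 11
sensor=H: ✓ → 24
sensor=L: ✓ → 25
sensor=T: ✓ → 60
sensor=N: ✓ → 24
sensor=G: ✓ → 31
sensor=K: ✓ → 53
sensor=V: ✓ → 12
humidity_sum = 80 + 21 + 56 + 21 + 11 + 24 + 25 + 60 + 24 + 31 + 53 + 12 = 418

humidity_avg=60, roof_sum=104, humidity_sum=418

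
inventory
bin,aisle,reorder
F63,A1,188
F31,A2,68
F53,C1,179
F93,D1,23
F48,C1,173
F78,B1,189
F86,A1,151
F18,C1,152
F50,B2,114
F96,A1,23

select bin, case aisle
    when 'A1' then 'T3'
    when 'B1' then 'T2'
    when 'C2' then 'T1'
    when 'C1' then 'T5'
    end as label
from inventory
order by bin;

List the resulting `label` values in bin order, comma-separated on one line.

bin=F18: aisle='C1' → T5
bin=F31: (no match → NULL) → NULL
bin=F48: aisle='C1' → T5
bin=F50: (no match → NULL) → NULL
bin=F53: aisle='C1' → T5
bin=F63: aisle='A1' → T3
bin=F78: aisle='B1' → T2
bin=F86: aisle='A1' → T3
bin=F93: (no match → NULL) → NULL
bin=F96: aisle='A1' → T3

T5, NULL, T5, NULL, T5, T3, T2, T3, NULL, T3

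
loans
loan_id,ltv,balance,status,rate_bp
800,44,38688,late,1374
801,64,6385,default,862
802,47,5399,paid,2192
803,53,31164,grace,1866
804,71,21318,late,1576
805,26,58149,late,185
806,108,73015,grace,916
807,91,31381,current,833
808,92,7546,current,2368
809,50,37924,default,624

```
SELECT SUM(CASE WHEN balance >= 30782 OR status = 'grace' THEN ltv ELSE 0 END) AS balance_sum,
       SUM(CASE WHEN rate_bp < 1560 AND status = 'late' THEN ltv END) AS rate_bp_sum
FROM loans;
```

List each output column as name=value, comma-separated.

[balance_sum: balance >= 30782 OR status = 'grace']
loan_id=800: ✓ → 44
loan_id=801: ✗
loan_id=802: ✗
loan_id=803: ✓ → 53
loan_id=804: ✗
loan_id=805: ✓ → 26
loan_id=806: ✓ → 108
loan_id=807: ✓ → 91
loan_id=808: ✗
loan_id=809: ✓ → 50
balance_sum = 44 + 53 + 26 + 108 + 91 + 50 = 372
—
[rate_bp_sum: rate_bp < 1560 AND status = 'late']
loan_id=800: ✓ → 44
loan_id=801: ✗
loan_id=802: ✗
loan_id=803: ✗
loan_id=804: ✗
loan_id=805: ✓ → 26
loan_id=806: ✗
loan_id=807: ✗
loan_id=808: ✗
loan_id=809: ✗
rate_bp_sum = 44 + 26 = 70

balance_sum=372, rate_bp_sum=70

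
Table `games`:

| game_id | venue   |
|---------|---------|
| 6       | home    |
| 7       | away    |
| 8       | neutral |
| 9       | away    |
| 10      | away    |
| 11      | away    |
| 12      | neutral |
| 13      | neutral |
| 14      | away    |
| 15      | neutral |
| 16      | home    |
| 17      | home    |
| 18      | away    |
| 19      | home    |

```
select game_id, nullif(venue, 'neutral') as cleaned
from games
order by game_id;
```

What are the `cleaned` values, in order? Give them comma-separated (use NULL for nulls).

game_id=6: venue=home vs neutral: differ → home
game_id=7: venue=away vs neutral: differ → away
game_id=8: venue=neutral vs neutral: equal → NULL
game_id=9: venue=away vs neutral: differ → away
game_id=10: venue=away vs neutral: differ → away
game_id=11: venue=away vs neutral: differ → away
game_id=12: venue=neutral vs neutral: equal → NULL
game_id=13: venue=neutral vs neutral: equal → NULL
game_id=14: venue=away vs neutral: differ → away
game_id=15: venue=neutral vs neutral: equal → NULL
game_id=16: venue=home vs neutral: differ → home
game_id=17: venue=home vs neutral: differ → home
game_id=18: venue=away vs neutral: differ → away
game_id=19: venue=home vs neutral: differ → home

home, away, NULL, away, away, away, NULL, NULL, away, NULL, home, home, away, home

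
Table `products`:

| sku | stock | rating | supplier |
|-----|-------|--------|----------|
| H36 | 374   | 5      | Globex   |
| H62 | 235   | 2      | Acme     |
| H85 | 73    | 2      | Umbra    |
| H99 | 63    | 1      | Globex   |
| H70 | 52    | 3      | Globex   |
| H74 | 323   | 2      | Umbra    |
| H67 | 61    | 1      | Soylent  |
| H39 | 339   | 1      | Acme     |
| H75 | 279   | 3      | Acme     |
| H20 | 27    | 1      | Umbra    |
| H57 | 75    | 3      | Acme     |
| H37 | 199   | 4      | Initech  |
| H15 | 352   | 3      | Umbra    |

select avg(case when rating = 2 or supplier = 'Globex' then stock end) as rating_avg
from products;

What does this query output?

186.6666666667

sku=H36: ✓ → 374
sku=H62: ✓ → 235
sku=H85: ✓ → 73
sku=H99: ✓ → 63
sku=H70: ✓ → 52
sku=H74: ✓ → 323
sku=H67: ✗
sku=H39: ✗
sku=H75: ✗
sku=H20: ✗
sku=H57: ✗
sku=H37: ✗
sku=H15: ✗
rating_avg = (374 + 235 + 73 + 63 + 52 + 323) / 6 = 186.6666666667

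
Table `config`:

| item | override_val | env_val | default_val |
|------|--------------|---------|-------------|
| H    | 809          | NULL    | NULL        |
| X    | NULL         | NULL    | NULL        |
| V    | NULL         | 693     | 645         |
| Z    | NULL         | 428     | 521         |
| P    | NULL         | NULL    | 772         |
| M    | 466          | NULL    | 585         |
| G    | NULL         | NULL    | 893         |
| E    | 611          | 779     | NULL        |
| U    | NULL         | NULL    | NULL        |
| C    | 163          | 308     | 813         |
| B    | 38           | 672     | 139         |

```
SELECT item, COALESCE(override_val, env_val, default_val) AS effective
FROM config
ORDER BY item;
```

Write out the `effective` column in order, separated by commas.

38, 163, 611, 893, 809, 466, 772, NULL, 693, NULL, 428

item=B: override_val=38 → 38
item=C: override_val=163 → 163
item=E: override_val=611 → 611
item=G: override_val=NULL, env_val=NULL, default_val=893 → 893
item=H: override_val=809 → 809
item=M: override_val=466 → 466
item=P: override_val=NULL, env_val=NULL, default_val=772 → 772
item=U: override_val=NULL, env_val=NULL, default_val=NULL (all NULL) → NULL
item=V: override_val=NULL, env_val=693 → 693
item=X: override_val=NULL, env_val=NULL, default_val=NULL (all NULL) → NULL
item=Z: override_val=NULL, env_val=428 → 428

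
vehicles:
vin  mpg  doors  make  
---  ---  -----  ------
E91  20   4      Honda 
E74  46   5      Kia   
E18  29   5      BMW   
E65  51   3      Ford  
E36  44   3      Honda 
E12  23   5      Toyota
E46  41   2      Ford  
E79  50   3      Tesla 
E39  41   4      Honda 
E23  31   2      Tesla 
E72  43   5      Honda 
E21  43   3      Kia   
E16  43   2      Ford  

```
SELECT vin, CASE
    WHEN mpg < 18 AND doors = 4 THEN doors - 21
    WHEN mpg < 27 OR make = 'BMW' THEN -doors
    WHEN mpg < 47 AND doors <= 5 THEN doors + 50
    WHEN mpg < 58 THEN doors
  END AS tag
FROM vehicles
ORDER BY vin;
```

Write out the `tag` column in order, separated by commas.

-5, 52, -5, 53, 52, 53, 54, 52, 3, 55, 55, 3, -4

vin=E12: mpg < 27 OR make = 'BMW' → -5
vin=E16: mpg < 47 AND doors <= 5 → 52
vin=E18: mpg < 27 OR make = 'BMW' → -5
vin=E21: mpg < 47 AND doors <= 5 → 53
vin=E23: mpg < 47 AND doors <= 5 → 52
vin=E36: mpg < 47 AND doors <= 5 → 53
vin=E39: mpg < 47 AND doors <= 5 → 54
vin=E46: mpg < 47 AND doors <= 5 → 52
vin=E65: mpg < 58 → 3
vin=E72: mpg < 47 AND doors <= 5 → 55
vin=E74: mpg < 47 AND doors <= 5 → 55
vin=E79: mpg < 58 → 3
vin=E91: mpg < 27 OR make = 'BMW' → -4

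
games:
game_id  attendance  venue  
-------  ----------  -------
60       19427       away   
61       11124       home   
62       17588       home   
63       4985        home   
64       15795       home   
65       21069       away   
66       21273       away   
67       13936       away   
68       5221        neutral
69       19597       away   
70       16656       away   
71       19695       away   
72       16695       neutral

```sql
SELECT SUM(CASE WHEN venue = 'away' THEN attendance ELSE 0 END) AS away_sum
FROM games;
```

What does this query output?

131653

game_id=60: ✓ → 19427
game_id=61: ✗
game_id=62: ✗
game_id=63: ✗
game_id=64: ✗
game_id=65: ✓ → 21069
game_id=66: ✓ → 21273
game_id=67: ✓ → 13936
game_id=68: ✗
game_id=69: ✓ → 19597
game_id=70: ✓ → 16656
game_id=71: ✓ → 19695
game_id=72: ✗
away_sum = 19427 + 21069 + 21273 + 13936 + 19597 + 16656 + 19695 = 131653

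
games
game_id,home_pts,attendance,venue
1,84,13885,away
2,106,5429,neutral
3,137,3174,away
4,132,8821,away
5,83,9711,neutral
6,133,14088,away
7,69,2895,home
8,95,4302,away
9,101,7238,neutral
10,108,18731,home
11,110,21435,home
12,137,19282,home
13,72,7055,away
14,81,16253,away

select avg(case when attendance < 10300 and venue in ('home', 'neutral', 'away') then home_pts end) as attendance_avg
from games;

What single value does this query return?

99.375

game_id=1: ✗
game_id=2: ✓ → 106
game_id=3: ✓ → 137
game_id=4: ✓ → 132
game_id=5: ✓ → 83
game_id=6: ✗
game_id=7: ✓ → 69
game_id=8: ✓ → 95
game_id=9: ✓ → 101
game_id=10: ✗
game_id=11: ✗
game_id=12: ✗
game_id=13: ✓ → 72
game_id=14: ✗
attendance_avg = (106 + 137 + 132 + 83 + 69 + 95 + 101 + 72) / 8 = 99.375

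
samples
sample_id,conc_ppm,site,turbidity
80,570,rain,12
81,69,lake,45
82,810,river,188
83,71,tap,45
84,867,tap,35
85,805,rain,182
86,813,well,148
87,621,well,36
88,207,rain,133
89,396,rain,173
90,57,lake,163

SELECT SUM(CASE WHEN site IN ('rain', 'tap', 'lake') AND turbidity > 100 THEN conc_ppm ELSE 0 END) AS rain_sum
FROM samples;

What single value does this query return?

1465

sample_id=80: ✗
sample_id=81: ✗
sample_id=82: ✗
sample_id=83: ✗
sample_id=84: ✗
sample_id=85: ✓ → 805
sample_id=86: ✗
sample_id=87: ✗
sample_id=88: ✓ → 207
sample_id=89: ✓ → 396
sample_id=90: ✓ → 57
rain_sum = 805 + 207 + 396 + 57 = 1465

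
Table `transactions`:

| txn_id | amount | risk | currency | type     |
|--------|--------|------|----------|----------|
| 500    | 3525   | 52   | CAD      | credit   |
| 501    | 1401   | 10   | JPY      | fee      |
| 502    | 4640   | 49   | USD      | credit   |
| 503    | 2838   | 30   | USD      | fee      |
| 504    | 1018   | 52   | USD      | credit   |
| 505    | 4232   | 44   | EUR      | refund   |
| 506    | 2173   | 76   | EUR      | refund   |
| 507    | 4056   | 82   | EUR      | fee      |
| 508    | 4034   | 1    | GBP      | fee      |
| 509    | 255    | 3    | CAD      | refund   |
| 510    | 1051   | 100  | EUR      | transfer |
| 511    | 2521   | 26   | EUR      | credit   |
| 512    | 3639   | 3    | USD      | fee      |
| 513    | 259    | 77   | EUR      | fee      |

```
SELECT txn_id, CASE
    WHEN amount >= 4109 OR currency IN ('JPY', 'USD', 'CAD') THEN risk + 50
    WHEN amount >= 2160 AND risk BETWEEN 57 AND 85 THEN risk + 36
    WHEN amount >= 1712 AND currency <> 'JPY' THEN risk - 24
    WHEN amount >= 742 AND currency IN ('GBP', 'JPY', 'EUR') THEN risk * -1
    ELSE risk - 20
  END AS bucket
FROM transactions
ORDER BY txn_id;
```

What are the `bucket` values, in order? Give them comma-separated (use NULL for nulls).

txn_id=500: amount >= 4109 OR currency IN ('JPY', 'USD', 'CAD') → 102
txn_id=501: amount >= 4109 OR currency IN ('JPY', 'USD', 'CAD') → 60
txn_id=502: amount >= 4109 OR currency IN ('JPY', 'USD', 'CAD') → 99
txn_id=503: amount >= 4109 OR currency IN ('JPY', 'USD', 'CAD') → 80
txn_id=504: amount >= 4109 OR currency IN ('JPY', 'USD', 'CAD') → 102
txn_id=505: amount >= 4109 OR currency IN ('JPY', 'USD', 'CAD') → 94
txn_id=506: amount >= 2160 AND risk BETWEEN 57 AND 85 → 112
txn_id=507: amount >= 2160 AND risk BETWEEN 57 AND 85 → 118
txn_id=508: amount >= 1712 AND currency <> 'JPY' → -23
txn_id=509: amount >= 4109 OR currency IN ('JPY', 'USD', 'CAD') → 53
txn_id=510: amount >= 742 AND currency IN ('GBP', 'JPY', 'EUR') → -100
txn_id=511: amount >= 1712 AND currency <> 'JPY' → 2
txn_id=512: amount >= 4109 OR currency IN ('JPY', 'USD', 'CAD') → 53
txn_id=513: ELSE → 57

102, 60, 99, 80, 102, 94, 112, 118, -23, 53, -100, 2, 53, 57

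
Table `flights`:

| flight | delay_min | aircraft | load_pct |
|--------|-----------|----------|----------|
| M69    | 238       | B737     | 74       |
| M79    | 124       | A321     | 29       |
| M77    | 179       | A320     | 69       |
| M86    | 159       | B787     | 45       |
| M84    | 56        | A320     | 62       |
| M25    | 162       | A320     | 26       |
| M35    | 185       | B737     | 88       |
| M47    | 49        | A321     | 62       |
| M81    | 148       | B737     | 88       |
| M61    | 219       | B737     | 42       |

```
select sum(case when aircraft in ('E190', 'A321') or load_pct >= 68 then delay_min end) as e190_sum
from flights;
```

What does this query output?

flight=M69: ✓ → 238
flight=M79: ✓ → 124
flight=M77: ✓ → 179
flight=M86: ✗
flight=M84: ✗
flight=M25: ✗
flight=M35: ✓ → 185
flight=M47: ✓ → 49
flight=M81: ✓ → 148
flight=M61: ✗
e190_sum = 238 + 124 + 179 + 185 + 49 + 148 = 923

923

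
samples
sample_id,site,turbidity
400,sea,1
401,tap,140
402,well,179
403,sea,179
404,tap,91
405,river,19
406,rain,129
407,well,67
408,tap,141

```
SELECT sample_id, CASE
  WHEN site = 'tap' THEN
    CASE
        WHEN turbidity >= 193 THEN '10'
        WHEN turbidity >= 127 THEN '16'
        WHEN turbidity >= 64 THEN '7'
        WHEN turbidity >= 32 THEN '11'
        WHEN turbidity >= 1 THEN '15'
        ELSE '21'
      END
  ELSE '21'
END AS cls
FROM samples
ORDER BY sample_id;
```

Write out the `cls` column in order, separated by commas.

21, 16, 21, 21, 7, 21, 21, 21, 16

sample_id=400: site='sea' → outer ELSE → 21
sample_id=401: site='tap' → inner[turbidity >= 127] → 16
sample_id=402: site='well' → outer ELSE → 21
sample_id=403: site='sea' → outer ELSE → 21
sample_id=404: site='tap' → inner[turbidity >= 64] → 7
sample_id=405: site='river' → outer ELSE → 21
sample_id=406: site='rain' → outer ELSE → 21
sample_id=407: site='well' → outer ELSE → 21
sample_id=408: site='tap' → inner[turbidity >= 127] → 16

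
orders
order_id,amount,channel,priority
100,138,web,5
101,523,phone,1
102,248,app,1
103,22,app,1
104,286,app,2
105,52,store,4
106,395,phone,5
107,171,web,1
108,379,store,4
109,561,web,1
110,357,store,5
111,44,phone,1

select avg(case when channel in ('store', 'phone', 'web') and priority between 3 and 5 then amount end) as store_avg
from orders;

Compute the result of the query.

264.2

order_id=100: ✓ → 138
order_id=101: ✗
order_id=102: ✗
order_id=103: ✗
order_id=104: ✗
order_id=105: ✓ → 52
order_id=106: ✓ → 395
order_id=107: ✗
order_id=108: ✓ → 379
order_id=109: ✗
order_id=110: ✓ → 357
order_id=111: ✗
store_avg = (138 + 52 + 395 + 379 + 357) / 5 = 264.2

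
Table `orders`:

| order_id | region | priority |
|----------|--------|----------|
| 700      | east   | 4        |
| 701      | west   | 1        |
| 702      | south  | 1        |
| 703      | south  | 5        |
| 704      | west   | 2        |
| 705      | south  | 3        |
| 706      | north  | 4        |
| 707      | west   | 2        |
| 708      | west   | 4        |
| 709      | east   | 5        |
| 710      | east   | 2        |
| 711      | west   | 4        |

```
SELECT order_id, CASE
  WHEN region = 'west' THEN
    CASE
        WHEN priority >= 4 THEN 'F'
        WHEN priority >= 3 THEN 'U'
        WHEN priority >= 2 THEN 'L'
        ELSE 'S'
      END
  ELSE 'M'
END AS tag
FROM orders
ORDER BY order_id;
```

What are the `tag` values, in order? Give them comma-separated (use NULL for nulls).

order_id=700: region='east' → outer ELSE → M
order_id=701: region='west' → inner[ELSE] → S
order_id=702: region='south' → outer ELSE → M
order_id=703: region='south' → outer ELSE → M
order_id=704: region='west' → inner[priority >= 2] → L
order_id=705: region='south' → outer ELSE → M
order_id=706: region='north' → outer ELSE → M
order_id=707: region='west' → inner[priority >= 2] → L
order_id=708: region='west' → inner[priority >= 4] → F
order_id=709: region='east' → outer ELSE → M
order_id=710: region='east' → outer ELSE → M
order_id=711: region='west' → inner[priority >= 4] → F

M, S, M, M, L, M, M, L, F, M, M, F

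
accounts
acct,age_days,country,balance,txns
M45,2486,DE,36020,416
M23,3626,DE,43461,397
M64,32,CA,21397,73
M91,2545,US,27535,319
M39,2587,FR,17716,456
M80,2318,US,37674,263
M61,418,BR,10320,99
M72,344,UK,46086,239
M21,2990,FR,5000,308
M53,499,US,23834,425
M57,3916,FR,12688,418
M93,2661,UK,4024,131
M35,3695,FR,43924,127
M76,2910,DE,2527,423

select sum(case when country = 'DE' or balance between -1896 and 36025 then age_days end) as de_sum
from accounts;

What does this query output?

acct=M45: ✓ → 2486
acct=M23: ✓ → 3626
acct=M64: ✓ → 32
acct=M91: ✓ → 2545
acct=M39: ✓ → 2587
acct=M80: ✗
acct=M61: ✓ → 418
acct=M72: ✗
acct=M21: ✓ → 2990
acct=M53: ✓ → 499
acct=M57: ✓ → 3916
acct=M93: ✓ → 2661
acct=M35: ✗
acct=M76: ✓ → 2910
de_sum = 2486 + 3626 + 32 + 2545 + 2587 + 418 + 2990 + 499 + 3916 + 2661 + 2910 = 24670

24670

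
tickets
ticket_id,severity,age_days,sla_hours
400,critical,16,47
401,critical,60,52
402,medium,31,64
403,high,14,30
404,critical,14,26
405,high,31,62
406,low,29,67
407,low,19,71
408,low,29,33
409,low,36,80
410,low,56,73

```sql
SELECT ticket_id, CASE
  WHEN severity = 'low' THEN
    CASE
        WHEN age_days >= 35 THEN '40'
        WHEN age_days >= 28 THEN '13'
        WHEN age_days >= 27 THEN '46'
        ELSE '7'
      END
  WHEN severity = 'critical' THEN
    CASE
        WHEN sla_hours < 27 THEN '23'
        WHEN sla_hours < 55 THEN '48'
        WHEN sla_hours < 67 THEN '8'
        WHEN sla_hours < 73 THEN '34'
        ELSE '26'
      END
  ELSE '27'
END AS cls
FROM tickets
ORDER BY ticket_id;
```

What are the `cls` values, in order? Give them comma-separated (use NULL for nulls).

48, 48, 27, 27, 23, 27, 13, 7, 13, 40, 40

ticket_id=400: severity='critical' → inner[sla_hours < 55] → 48
ticket_id=401: severity='critical' → inner[sla_hours < 55] → 48
ticket_id=402: severity='medium' → outer ELSE → 27
ticket_id=403: severity='high' → outer ELSE → 27
ticket_id=404: severity='critical' → inner[sla_hours < 27] → 23
ticket_id=405: severity='high' → outer ELSE → 27
ticket_id=406: severity='low' → inner[age_days >= 28] → 13
ticket_id=407: severity='low' → inner[ELSE] → 7
ticket_id=408: severity='low' → inner[age_days >= 28] → 13
ticket_id=409: severity='low' → inner[age_days >= 35] → 40
ticket_id=410: severity='low' → inner[age_days >= 35] → 40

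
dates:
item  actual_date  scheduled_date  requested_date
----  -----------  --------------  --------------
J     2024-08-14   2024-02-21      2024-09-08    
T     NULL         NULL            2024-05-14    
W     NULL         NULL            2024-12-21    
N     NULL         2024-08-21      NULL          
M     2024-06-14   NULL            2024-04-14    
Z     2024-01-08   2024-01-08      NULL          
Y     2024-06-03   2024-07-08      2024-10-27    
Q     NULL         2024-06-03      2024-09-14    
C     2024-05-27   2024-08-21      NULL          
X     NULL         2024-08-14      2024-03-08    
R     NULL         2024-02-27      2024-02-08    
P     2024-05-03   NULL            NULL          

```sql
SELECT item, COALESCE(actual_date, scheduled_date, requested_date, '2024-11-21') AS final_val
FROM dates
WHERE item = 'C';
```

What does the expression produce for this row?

2024-05-27

item = C: actual_date=2024-05-27, scheduled_date=2024-08-21, requested_date=NULL.
actual_date=2024-05-27 → 2024-05-27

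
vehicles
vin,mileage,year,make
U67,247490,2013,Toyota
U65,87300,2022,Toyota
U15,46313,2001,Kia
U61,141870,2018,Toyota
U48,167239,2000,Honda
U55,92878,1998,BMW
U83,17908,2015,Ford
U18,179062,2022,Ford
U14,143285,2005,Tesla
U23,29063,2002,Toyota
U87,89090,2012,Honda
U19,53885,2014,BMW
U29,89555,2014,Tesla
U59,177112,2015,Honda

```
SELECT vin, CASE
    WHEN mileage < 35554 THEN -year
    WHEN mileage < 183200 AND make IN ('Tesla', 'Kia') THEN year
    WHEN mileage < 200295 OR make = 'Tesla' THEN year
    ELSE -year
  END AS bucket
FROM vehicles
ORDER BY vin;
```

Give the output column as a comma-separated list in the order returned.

vin=U14: mileage < 183200 AND make IN ('Tesla', 'Kia') → 2005
vin=U15: mileage < 183200 AND make IN ('Tesla', 'Kia') → 2001
vin=U18: mileage < 200295 OR make = 'Tesla' → 2022
vin=U19: mileage < 200295 OR make = 'Tesla' → 2014
vin=U23: mileage < 35554 → -2002
vin=U29: mileage < 183200 AND make IN ('Tesla', 'Kia') → 2014
vin=U48: mileage < 200295 OR make = 'Tesla' → 2000
vin=U55: mileage < 200295 OR make = 'Tesla' → 1998
vin=U59: mileage < 200295 OR make = 'Tesla' → 2015
vin=U61: mileage < 200295 OR make = 'Tesla' → 2018
vin=U65: mileage < 200295 OR make = 'Tesla' → 2022
vin=U67: ELSE → -2013
vin=U83: mileage < 35554 → -2015
vin=U87: mileage < 200295 OR make = 'Tesla' → 2012

2005, 2001, 2022, 2014, -2002, 2014, 2000, 1998, 2015, 2018, 2022, -2013, -2015, 2012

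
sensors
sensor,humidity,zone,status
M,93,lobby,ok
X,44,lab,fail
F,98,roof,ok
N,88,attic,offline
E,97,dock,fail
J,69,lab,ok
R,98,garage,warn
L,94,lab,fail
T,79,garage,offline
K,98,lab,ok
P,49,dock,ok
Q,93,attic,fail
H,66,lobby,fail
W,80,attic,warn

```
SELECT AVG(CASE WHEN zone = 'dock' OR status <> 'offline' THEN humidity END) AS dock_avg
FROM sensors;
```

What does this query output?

81.5833333333

sensor=M: ✓ → 93
sensor=X: ✓ → 44
sensor=F: ✓ → 98
sensor=N: ✗
sensor=E: ✓ → 97
sensor=J: ✓ → 69
sensor=R: ✓ → 98
sensor=L: ✓ → 94
sensor=T: ✗
sensor=K: ✓ → 98
sensor=P: ✓ → 49
sensor=Q: ✓ → 93
sensor=H: ✓ → 66
sensor=W: ✓ → 80
dock_avg = (93 + 44 + 98 + 97 + 69 + 98 + 94 + 98 + 49 + 93 + 66 + 80) / 12 = 81.5833333333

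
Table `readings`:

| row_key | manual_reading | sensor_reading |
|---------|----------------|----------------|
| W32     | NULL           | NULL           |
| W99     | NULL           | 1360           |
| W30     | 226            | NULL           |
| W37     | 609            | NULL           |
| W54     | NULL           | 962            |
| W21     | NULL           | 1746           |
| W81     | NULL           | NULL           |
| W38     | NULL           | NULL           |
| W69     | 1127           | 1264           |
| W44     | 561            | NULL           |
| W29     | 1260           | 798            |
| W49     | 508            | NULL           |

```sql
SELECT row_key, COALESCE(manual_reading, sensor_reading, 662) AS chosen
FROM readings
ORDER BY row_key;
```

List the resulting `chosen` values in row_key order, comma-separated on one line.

1746, 1260, 226, 662, 609, 662, 561, 508, 962, 1127, 662, 1360

row_key=W21: manual_reading=NULL, sensor_reading=1746 → 1746
row_key=W29: manual_reading=1260 → 1260
row_key=W30: manual_reading=226 → 226
row_key=W32: manual_reading=NULL, sensor_reading=NULL, → literal 662 → 662
row_key=W37: manual_reading=609 → 609
row_key=W38: manual_reading=NULL, sensor_reading=NULL, → literal 662 → 662
row_key=W44: manual_reading=561 → 561
row_key=W49: manual_reading=508 → 508
row_key=W54: manual_reading=NULL, sensor_reading=962 → 962
row_key=W69: manual_reading=1127 → 1127
row_key=W81: manual_reading=NULL, sensor_reading=NULL, → literal 662 → 662
row_key=W99: manual_reading=NULL, sensor_reading=1360 → 1360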